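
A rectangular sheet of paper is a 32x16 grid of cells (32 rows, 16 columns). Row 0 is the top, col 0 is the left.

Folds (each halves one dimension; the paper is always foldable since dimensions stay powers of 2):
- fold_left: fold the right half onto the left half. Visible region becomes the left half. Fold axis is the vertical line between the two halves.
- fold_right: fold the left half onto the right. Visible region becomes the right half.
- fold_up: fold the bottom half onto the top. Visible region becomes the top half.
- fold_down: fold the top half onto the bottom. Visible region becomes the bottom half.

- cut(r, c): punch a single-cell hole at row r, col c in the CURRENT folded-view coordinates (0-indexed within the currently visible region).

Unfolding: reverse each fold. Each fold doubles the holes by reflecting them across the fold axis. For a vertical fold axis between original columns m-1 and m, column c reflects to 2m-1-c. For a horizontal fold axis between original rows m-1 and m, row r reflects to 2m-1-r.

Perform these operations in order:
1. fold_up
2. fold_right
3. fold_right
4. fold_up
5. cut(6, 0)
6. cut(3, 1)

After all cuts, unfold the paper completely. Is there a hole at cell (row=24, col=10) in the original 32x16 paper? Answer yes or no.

Op 1 fold_up: fold axis h@16; visible region now rows[0,16) x cols[0,16) = 16x16
Op 2 fold_right: fold axis v@8; visible region now rows[0,16) x cols[8,16) = 16x8
Op 3 fold_right: fold axis v@12; visible region now rows[0,16) x cols[12,16) = 16x4
Op 4 fold_up: fold axis h@8; visible region now rows[0,8) x cols[12,16) = 8x4
Op 5 cut(6, 0): punch at orig (6,12); cuts so far [(6, 12)]; region rows[0,8) x cols[12,16) = 8x4
Op 6 cut(3, 1): punch at orig (3,13); cuts so far [(3, 13), (6, 12)]; region rows[0,8) x cols[12,16) = 8x4
Unfold 1 (reflect across h@8): 4 holes -> [(3, 13), (6, 12), (9, 12), (12, 13)]
Unfold 2 (reflect across v@12): 8 holes -> [(3, 10), (3, 13), (6, 11), (6, 12), (9, 11), (9, 12), (12, 10), (12, 13)]
Unfold 3 (reflect across v@8): 16 holes -> [(3, 2), (3, 5), (3, 10), (3, 13), (6, 3), (6, 4), (6, 11), (6, 12), (9, 3), (9, 4), (9, 11), (9, 12), (12, 2), (12, 5), (12, 10), (12, 13)]
Unfold 4 (reflect across h@16): 32 holes -> [(3, 2), (3, 5), (3, 10), (3, 13), (6, 3), (6, 4), (6, 11), (6, 12), (9, 3), (9, 4), (9, 11), (9, 12), (12, 2), (12, 5), (12, 10), (12, 13), (19, 2), (19, 5), (19, 10), (19, 13), (22, 3), (22, 4), (22, 11), (22, 12), (25, 3), (25, 4), (25, 11), (25, 12), (28, 2), (28, 5), (28, 10), (28, 13)]
Holes: [(3, 2), (3, 5), (3, 10), (3, 13), (6, 3), (6, 4), (6, 11), (6, 12), (9, 3), (9, 4), (9, 11), (9, 12), (12, 2), (12, 5), (12, 10), (12, 13), (19, 2), (19, 5), (19, 10), (19, 13), (22, 3), (22, 4), (22, 11), (22, 12), (25, 3), (25, 4), (25, 11), (25, 12), (28, 2), (28, 5), (28, 10), (28, 13)]

Answer: no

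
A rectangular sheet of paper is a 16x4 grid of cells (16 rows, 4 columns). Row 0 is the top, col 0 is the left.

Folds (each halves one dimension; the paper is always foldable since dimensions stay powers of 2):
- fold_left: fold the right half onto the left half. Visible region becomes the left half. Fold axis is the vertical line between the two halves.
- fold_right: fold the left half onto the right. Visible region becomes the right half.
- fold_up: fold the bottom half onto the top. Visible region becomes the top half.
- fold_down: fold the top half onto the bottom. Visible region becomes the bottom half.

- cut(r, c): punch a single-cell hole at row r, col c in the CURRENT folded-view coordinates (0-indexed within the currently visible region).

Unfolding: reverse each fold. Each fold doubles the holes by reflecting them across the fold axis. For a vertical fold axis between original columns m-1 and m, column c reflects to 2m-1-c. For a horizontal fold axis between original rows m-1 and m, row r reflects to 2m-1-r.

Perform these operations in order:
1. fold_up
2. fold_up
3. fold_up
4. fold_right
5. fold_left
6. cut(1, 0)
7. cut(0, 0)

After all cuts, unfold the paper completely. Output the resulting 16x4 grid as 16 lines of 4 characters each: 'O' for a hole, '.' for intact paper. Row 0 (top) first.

Answer: OOOO
OOOO
OOOO
OOOO
OOOO
OOOO
OOOO
OOOO
OOOO
OOOO
OOOO
OOOO
OOOO
OOOO
OOOO
OOOO

Derivation:
Op 1 fold_up: fold axis h@8; visible region now rows[0,8) x cols[0,4) = 8x4
Op 2 fold_up: fold axis h@4; visible region now rows[0,4) x cols[0,4) = 4x4
Op 3 fold_up: fold axis h@2; visible region now rows[0,2) x cols[0,4) = 2x4
Op 4 fold_right: fold axis v@2; visible region now rows[0,2) x cols[2,4) = 2x2
Op 5 fold_left: fold axis v@3; visible region now rows[0,2) x cols[2,3) = 2x1
Op 6 cut(1, 0): punch at orig (1,2); cuts so far [(1, 2)]; region rows[0,2) x cols[2,3) = 2x1
Op 7 cut(0, 0): punch at orig (0,2); cuts so far [(0, 2), (1, 2)]; region rows[0,2) x cols[2,3) = 2x1
Unfold 1 (reflect across v@3): 4 holes -> [(0, 2), (0, 3), (1, 2), (1, 3)]
Unfold 2 (reflect across v@2): 8 holes -> [(0, 0), (0, 1), (0, 2), (0, 3), (1, 0), (1, 1), (1, 2), (1, 3)]
Unfold 3 (reflect across h@2): 16 holes -> [(0, 0), (0, 1), (0, 2), (0, 3), (1, 0), (1, 1), (1, 2), (1, 3), (2, 0), (2, 1), (2, 2), (2, 3), (3, 0), (3, 1), (3, 2), (3, 3)]
Unfold 4 (reflect across h@4): 32 holes -> [(0, 0), (0, 1), (0, 2), (0, 3), (1, 0), (1, 1), (1, 2), (1, 3), (2, 0), (2, 1), (2, 2), (2, 3), (3, 0), (3, 1), (3, 2), (3, 3), (4, 0), (4, 1), (4, 2), (4, 3), (5, 0), (5, 1), (5, 2), (5, 3), (6, 0), (6, 1), (6, 2), (6, 3), (7, 0), (7, 1), (7, 2), (7, 3)]
Unfold 5 (reflect across h@8): 64 holes -> [(0, 0), (0, 1), (0, 2), (0, 3), (1, 0), (1, 1), (1, 2), (1, 3), (2, 0), (2, 1), (2, 2), (2, 3), (3, 0), (3, 1), (3, 2), (3, 3), (4, 0), (4, 1), (4, 2), (4, 3), (5, 0), (5, 1), (5, 2), (5, 3), (6, 0), (6, 1), (6, 2), (6, 3), (7, 0), (7, 1), (7, 2), (7, 3), (8, 0), (8, 1), (8, 2), (8, 3), (9, 0), (9, 1), (9, 2), (9, 3), (10, 0), (10, 1), (10, 2), (10, 3), (11, 0), (11, 1), (11, 2), (11, 3), (12, 0), (12, 1), (12, 2), (12, 3), (13, 0), (13, 1), (13, 2), (13, 3), (14, 0), (14, 1), (14, 2), (14, 3), (15, 0), (15, 1), (15, 2), (15, 3)]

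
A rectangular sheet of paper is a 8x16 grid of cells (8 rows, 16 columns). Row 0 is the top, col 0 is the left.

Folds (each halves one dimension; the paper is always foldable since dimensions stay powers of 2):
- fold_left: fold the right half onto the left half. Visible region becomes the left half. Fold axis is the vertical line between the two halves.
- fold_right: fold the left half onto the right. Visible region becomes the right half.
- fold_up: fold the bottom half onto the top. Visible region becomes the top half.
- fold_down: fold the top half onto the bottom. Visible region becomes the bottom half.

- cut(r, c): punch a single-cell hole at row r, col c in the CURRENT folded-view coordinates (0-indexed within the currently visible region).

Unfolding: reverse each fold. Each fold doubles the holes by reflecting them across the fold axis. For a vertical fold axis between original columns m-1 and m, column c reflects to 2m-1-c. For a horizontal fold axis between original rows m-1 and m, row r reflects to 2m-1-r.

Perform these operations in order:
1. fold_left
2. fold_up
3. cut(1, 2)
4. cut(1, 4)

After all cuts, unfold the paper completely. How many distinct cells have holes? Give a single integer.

Answer: 8

Derivation:
Op 1 fold_left: fold axis v@8; visible region now rows[0,8) x cols[0,8) = 8x8
Op 2 fold_up: fold axis h@4; visible region now rows[0,4) x cols[0,8) = 4x8
Op 3 cut(1, 2): punch at orig (1,2); cuts so far [(1, 2)]; region rows[0,4) x cols[0,8) = 4x8
Op 4 cut(1, 4): punch at orig (1,4); cuts so far [(1, 2), (1, 4)]; region rows[0,4) x cols[0,8) = 4x8
Unfold 1 (reflect across h@4): 4 holes -> [(1, 2), (1, 4), (6, 2), (6, 4)]
Unfold 2 (reflect across v@8): 8 holes -> [(1, 2), (1, 4), (1, 11), (1, 13), (6, 2), (6, 4), (6, 11), (6, 13)]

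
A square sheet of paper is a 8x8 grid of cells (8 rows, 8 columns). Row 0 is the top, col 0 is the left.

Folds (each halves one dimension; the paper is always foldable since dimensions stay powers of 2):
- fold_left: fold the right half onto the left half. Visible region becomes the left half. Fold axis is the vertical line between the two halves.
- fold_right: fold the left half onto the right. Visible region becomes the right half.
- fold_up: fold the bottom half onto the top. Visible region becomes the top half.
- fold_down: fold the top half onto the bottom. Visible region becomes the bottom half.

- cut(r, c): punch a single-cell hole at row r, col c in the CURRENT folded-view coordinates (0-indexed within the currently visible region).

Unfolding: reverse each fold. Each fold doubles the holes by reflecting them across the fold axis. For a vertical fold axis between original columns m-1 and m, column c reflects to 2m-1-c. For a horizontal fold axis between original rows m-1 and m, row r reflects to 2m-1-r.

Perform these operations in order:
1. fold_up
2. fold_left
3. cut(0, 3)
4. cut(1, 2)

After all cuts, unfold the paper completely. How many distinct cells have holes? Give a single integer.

Answer: 8

Derivation:
Op 1 fold_up: fold axis h@4; visible region now rows[0,4) x cols[0,8) = 4x8
Op 2 fold_left: fold axis v@4; visible region now rows[0,4) x cols[0,4) = 4x4
Op 3 cut(0, 3): punch at orig (0,3); cuts so far [(0, 3)]; region rows[0,4) x cols[0,4) = 4x4
Op 4 cut(1, 2): punch at orig (1,2); cuts so far [(0, 3), (1, 2)]; region rows[0,4) x cols[0,4) = 4x4
Unfold 1 (reflect across v@4): 4 holes -> [(0, 3), (0, 4), (1, 2), (1, 5)]
Unfold 2 (reflect across h@4): 8 holes -> [(0, 3), (0, 4), (1, 2), (1, 5), (6, 2), (6, 5), (7, 3), (7, 4)]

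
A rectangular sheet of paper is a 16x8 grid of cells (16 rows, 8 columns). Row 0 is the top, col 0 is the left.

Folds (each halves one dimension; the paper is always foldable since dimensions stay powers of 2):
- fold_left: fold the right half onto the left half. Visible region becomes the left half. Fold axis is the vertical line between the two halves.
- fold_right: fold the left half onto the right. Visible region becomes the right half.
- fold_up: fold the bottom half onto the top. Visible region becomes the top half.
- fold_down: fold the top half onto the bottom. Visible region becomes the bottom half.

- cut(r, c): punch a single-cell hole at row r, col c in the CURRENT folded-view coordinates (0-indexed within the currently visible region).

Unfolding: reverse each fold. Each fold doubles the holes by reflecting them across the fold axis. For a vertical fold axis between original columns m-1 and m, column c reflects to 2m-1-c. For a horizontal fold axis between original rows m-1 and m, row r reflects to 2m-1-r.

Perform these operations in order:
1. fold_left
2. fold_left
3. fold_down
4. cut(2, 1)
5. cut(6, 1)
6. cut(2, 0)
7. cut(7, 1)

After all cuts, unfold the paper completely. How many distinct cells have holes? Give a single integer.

Op 1 fold_left: fold axis v@4; visible region now rows[0,16) x cols[0,4) = 16x4
Op 2 fold_left: fold axis v@2; visible region now rows[0,16) x cols[0,2) = 16x2
Op 3 fold_down: fold axis h@8; visible region now rows[8,16) x cols[0,2) = 8x2
Op 4 cut(2, 1): punch at orig (10,1); cuts so far [(10, 1)]; region rows[8,16) x cols[0,2) = 8x2
Op 5 cut(6, 1): punch at orig (14,1); cuts so far [(10, 1), (14, 1)]; region rows[8,16) x cols[0,2) = 8x2
Op 6 cut(2, 0): punch at orig (10,0); cuts so far [(10, 0), (10, 1), (14, 1)]; region rows[8,16) x cols[0,2) = 8x2
Op 7 cut(7, 1): punch at orig (15,1); cuts so far [(10, 0), (10, 1), (14, 1), (15, 1)]; region rows[8,16) x cols[0,2) = 8x2
Unfold 1 (reflect across h@8): 8 holes -> [(0, 1), (1, 1), (5, 0), (5, 1), (10, 0), (10, 1), (14, 1), (15, 1)]
Unfold 2 (reflect across v@2): 16 holes -> [(0, 1), (0, 2), (1, 1), (1, 2), (5, 0), (5, 1), (5, 2), (5, 3), (10, 0), (10, 1), (10, 2), (10, 3), (14, 1), (14, 2), (15, 1), (15, 2)]
Unfold 3 (reflect across v@4): 32 holes -> [(0, 1), (0, 2), (0, 5), (0, 6), (1, 1), (1, 2), (1, 5), (1, 6), (5, 0), (5, 1), (5, 2), (5, 3), (5, 4), (5, 5), (5, 6), (5, 7), (10, 0), (10, 1), (10, 2), (10, 3), (10, 4), (10, 5), (10, 6), (10, 7), (14, 1), (14, 2), (14, 5), (14, 6), (15, 1), (15, 2), (15, 5), (15, 6)]

Answer: 32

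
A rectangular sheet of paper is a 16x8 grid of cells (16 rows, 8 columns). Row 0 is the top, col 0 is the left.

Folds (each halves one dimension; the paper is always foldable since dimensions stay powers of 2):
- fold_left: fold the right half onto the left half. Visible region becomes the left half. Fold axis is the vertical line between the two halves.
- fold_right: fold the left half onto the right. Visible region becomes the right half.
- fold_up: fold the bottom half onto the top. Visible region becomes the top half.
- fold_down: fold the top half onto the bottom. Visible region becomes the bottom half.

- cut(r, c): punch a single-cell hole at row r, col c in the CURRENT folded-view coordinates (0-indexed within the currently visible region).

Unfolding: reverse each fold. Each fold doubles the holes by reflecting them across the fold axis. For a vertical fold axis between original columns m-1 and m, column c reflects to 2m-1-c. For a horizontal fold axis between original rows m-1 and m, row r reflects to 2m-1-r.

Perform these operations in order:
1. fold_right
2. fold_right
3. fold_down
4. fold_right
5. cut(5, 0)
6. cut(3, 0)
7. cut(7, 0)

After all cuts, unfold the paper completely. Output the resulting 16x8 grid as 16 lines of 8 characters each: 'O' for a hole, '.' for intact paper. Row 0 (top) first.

Answer: OOOOOOOO
........
OOOOOOOO
........
OOOOOOOO
........
........
........
........
........
........
OOOOOOOO
........
OOOOOOOO
........
OOOOOOOO

Derivation:
Op 1 fold_right: fold axis v@4; visible region now rows[0,16) x cols[4,8) = 16x4
Op 2 fold_right: fold axis v@6; visible region now rows[0,16) x cols[6,8) = 16x2
Op 3 fold_down: fold axis h@8; visible region now rows[8,16) x cols[6,8) = 8x2
Op 4 fold_right: fold axis v@7; visible region now rows[8,16) x cols[7,8) = 8x1
Op 5 cut(5, 0): punch at orig (13,7); cuts so far [(13, 7)]; region rows[8,16) x cols[7,8) = 8x1
Op 6 cut(3, 0): punch at orig (11,7); cuts so far [(11, 7), (13, 7)]; region rows[8,16) x cols[7,8) = 8x1
Op 7 cut(7, 0): punch at orig (15,7); cuts so far [(11, 7), (13, 7), (15, 7)]; region rows[8,16) x cols[7,8) = 8x1
Unfold 1 (reflect across v@7): 6 holes -> [(11, 6), (11, 7), (13, 6), (13, 7), (15, 6), (15, 7)]
Unfold 2 (reflect across h@8): 12 holes -> [(0, 6), (0, 7), (2, 6), (2, 7), (4, 6), (4, 7), (11, 6), (11, 7), (13, 6), (13, 7), (15, 6), (15, 7)]
Unfold 3 (reflect across v@6): 24 holes -> [(0, 4), (0, 5), (0, 6), (0, 7), (2, 4), (2, 5), (2, 6), (2, 7), (4, 4), (4, 5), (4, 6), (4, 7), (11, 4), (11, 5), (11, 6), (11, 7), (13, 4), (13, 5), (13, 6), (13, 7), (15, 4), (15, 5), (15, 6), (15, 7)]
Unfold 4 (reflect across v@4): 48 holes -> [(0, 0), (0, 1), (0, 2), (0, 3), (0, 4), (0, 5), (0, 6), (0, 7), (2, 0), (2, 1), (2, 2), (2, 3), (2, 4), (2, 5), (2, 6), (2, 7), (4, 0), (4, 1), (4, 2), (4, 3), (4, 4), (4, 5), (4, 6), (4, 7), (11, 0), (11, 1), (11, 2), (11, 3), (11, 4), (11, 5), (11, 6), (11, 7), (13, 0), (13, 1), (13, 2), (13, 3), (13, 4), (13, 5), (13, 6), (13, 7), (15, 0), (15, 1), (15, 2), (15, 3), (15, 4), (15, 5), (15, 6), (15, 7)]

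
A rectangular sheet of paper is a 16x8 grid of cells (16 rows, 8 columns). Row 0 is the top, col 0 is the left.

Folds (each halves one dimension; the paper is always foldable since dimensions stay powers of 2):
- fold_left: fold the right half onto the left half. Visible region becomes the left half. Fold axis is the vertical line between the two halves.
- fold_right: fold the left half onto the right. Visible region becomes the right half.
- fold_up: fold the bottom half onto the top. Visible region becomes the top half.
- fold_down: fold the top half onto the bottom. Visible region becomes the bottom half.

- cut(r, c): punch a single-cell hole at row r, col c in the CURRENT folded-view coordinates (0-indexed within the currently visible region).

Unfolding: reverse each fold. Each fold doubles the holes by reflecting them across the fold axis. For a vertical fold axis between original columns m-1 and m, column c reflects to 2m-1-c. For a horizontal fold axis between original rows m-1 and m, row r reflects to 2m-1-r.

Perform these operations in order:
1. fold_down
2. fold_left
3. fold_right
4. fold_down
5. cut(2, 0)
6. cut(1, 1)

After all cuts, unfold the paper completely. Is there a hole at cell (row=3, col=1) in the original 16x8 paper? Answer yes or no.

Op 1 fold_down: fold axis h@8; visible region now rows[8,16) x cols[0,8) = 8x8
Op 2 fold_left: fold axis v@4; visible region now rows[8,16) x cols[0,4) = 8x4
Op 3 fold_right: fold axis v@2; visible region now rows[8,16) x cols[2,4) = 8x2
Op 4 fold_down: fold axis h@12; visible region now rows[12,16) x cols[2,4) = 4x2
Op 5 cut(2, 0): punch at orig (14,2); cuts so far [(14, 2)]; region rows[12,16) x cols[2,4) = 4x2
Op 6 cut(1, 1): punch at orig (13,3); cuts so far [(13, 3), (14, 2)]; region rows[12,16) x cols[2,4) = 4x2
Unfold 1 (reflect across h@12): 4 holes -> [(9, 2), (10, 3), (13, 3), (14, 2)]
Unfold 2 (reflect across v@2): 8 holes -> [(9, 1), (9, 2), (10, 0), (10, 3), (13, 0), (13, 3), (14, 1), (14, 2)]
Unfold 3 (reflect across v@4): 16 holes -> [(9, 1), (9, 2), (9, 5), (9, 6), (10, 0), (10, 3), (10, 4), (10, 7), (13, 0), (13, 3), (13, 4), (13, 7), (14, 1), (14, 2), (14, 5), (14, 6)]
Unfold 4 (reflect across h@8): 32 holes -> [(1, 1), (1, 2), (1, 5), (1, 6), (2, 0), (2, 3), (2, 4), (2, 7), (5, 0), (5, 3), (5, 4), (5, 7), (6, 1), (6, 2), (6, 5), (6, 6), (9, 1), (9, 2), (9, 5), (9, 6), (10, 0), (10, 3), (10, 4), (10, 7), (13, 0), (13, 3), (13, 4), (13, 7), (14, 1), (14, 2), (14, 5), (14, 6)]
Holes: [(1, 1), (1, 2), (1, 5), (1, 6), (2, 0), (2, 3), (2, 4), (2, 7), (5, 0), (5, 3), (5, 4), (5, 7), (6, 1), (6, 2), (6, 5), (6, 6), (9, 1), (9, 2), (9, 5), (9, 6), (10, 0), (10, 3), (10, 4), (10, 7), (13, 0), (13, 3), (13, 4), (13, 7), (14, 1), (14, 2), (14, 5), (14, 6)]

Answer: no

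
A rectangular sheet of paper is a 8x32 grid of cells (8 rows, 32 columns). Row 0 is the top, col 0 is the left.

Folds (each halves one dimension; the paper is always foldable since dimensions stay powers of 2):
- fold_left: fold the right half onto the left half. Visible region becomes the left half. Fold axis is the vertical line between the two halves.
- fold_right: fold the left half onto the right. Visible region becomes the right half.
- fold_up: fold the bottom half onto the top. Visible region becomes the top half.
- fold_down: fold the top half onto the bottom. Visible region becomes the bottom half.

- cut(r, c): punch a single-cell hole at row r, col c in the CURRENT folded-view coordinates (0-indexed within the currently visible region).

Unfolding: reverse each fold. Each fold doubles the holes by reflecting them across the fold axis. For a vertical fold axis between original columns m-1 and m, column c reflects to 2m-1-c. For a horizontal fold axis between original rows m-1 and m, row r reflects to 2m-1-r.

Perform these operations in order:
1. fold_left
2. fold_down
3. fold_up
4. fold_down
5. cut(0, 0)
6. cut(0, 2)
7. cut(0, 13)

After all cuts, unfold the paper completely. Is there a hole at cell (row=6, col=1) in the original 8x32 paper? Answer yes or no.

Answer: no

Derivation:
Op 1 fold_left: fold axis v@16; visible region now rows[0,8) x cols[0,16) = 8x16
Op 2 fold_down: fold axis h@4; visible region now rows[4,8) x cols[0,16) = 4x16
Op 3 fold_up: fold axis h@6; visible region now rows[4,6) x cols[0,16) = 2x16
Op 4 fold_down: fold axis h@5; visible region now rows[5,6) x cols[0,16) = 1x16
Op 5 cut(0, 0): punch at orig (5,0); cuts so far [(5, 0)]; region rows[5,6) x cols[0,16) = 1x16
Op 6 cut(0, 2): punch at orig (5,2); cuts so far [(5, 0), (5, 2)]; region rows[5,6) x cols[0,16) = 1x16
Op 7 cut(0, 13): punch at orig (5,13); cuts so far [(5, 0), (5, 2), (5, 13)]; region rows[5,6) x cols[0,16) = 1x16
Unfold 1 (reflect across h@5): 6 holes -> [(4, 0), (4, 2), (4, 13), (5, 0), (5, 2), (5, 13)]
Unfold 2 (reflect across h@6): 12 holes -> [(4, 0), (4, 2), (4, 13), (5, 0), (5, 2), (5, 13), (6, 0), (6, 2), (6, 13), (7, 0), (7, 2), (7, 13)]
Unfold 3 (reflect across h@4): 24 holes -> [(0, 0), (0, 2), (0, 13), (1, 0), (1, 2), (1, 13), (2, 0), (2, 2), (2, 13), (3, 0), (3, 2), (3, 13), (4, 0), (4, 2), (4, 13), (5, 0), (5, 2), (5, 13), (6, 0), (6, 2), (6, 13), (7, 0), (7, 2), (7, 13)]
Unfold 4 (reflect across v@16): 48 holes -> [(0, 0), (0, 2), (0, 13), (0, 18), (0, 29), (0, 31), (1, 0), (1, 2), (1, 13), (1, 18), (1, 29), (1, 31), (2, 0), (2, 2), (2, 13), (2, 18), (2, 29), (2, 31), (3, 0), (3, 2), (3, 13), (3, 18), (3, 29), (3, 31), (4, 0), (4, 2), (4, 13), (4, 18), (4, 29), (4, 31), (5, 0), (5, 2), (5, 13), (5, 18), (5, 29), (5, 31), (6, 0), (6, 2), (6, 13), (6, 18), (6, 29), (6, 31), (7, 0), (7, 2), (7, 13), (7, 18), (7, 29), (7, 31)]
Holes: [(0, 0), (0, 2), (0, 13), (0, 18), (0, 29), (0, 31), (1, 0), (1, 2), (1, 13), (1, 18), (1, 29), (1, 31), (2, 0), (2, 2), (2, 13), (2, 18), (2, 29), (2, 31), (3, 0), (3, 2), (3, 13), (3, 18), (3, 29), (3, 31), (4, 0), (4, 2), (4, 13), (4, 18), (4, 29), (4, 31), (5, 0), (5, 2), (5, 13), (5, 18), (5, 29), (5, 31), (6, 0), (6, 2), (6, 13), (6, 18), (6, 29), (6, 31), (7, 0), (7, 2), (7, 13), (7, 18), (7, 29), (7, 31)]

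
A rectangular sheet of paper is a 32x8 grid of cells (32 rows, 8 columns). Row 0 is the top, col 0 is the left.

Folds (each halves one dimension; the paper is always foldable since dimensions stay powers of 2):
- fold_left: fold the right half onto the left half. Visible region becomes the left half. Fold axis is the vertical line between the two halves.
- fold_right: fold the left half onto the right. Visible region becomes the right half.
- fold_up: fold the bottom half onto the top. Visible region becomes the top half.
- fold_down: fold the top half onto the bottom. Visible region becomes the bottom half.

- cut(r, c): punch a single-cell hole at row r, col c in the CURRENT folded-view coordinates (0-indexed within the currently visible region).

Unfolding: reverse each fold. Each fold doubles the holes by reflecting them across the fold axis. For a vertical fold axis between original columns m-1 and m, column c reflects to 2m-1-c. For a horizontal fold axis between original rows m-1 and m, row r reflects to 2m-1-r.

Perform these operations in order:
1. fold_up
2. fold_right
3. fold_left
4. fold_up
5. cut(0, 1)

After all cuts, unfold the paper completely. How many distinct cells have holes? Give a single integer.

Answer: 16

Derivation:
Op 1 fold_up: fold axis h@16; visible region now rows[0,16) x cols[0,8) = 16x8
Op 2 fold_right: fold axis v@4; visible region now rows[0,16) x cols[4,8) = 16x4
Op 3 fold_left: fold axis v@6; visible region now rows[0,16) x cols[4,6) = 16x2
Op 4 fold_up: fold axis h@8; visible region now rows[0,8) x cols[4,6) = 8x2
Op 5 cut(0, 1): punch at orig (0,5); cuts so far [(0, 5)]; region rows[0,8) x cols[4,6) = 8x2
Unfold 1 (reflect across h@8): 2 holes -> [(0, 5), (15, 5)]
Unfold 2 (reflect across v@6): 4 holes -> [(0, 5), (0, 6), (15, 5), (15, 6)]
Unfold 3 (reflect across v@4): 8 holes -> [(0, 1), (0, 2), (0, 5), (0, 6), (15, 1), (15, 2), (15, 5), (15, 6)]
Unfold 4 (reflect across h@16): 16 holes -> [(0, 1), (0, 2), (0, 5), (0, 6), (15, 1), (15, 2), (15, 5), (15, 6), (16, 1), (16, 2), (16, 5), (16, 6), (31, 1), (31, 2), (31, 5), (31, 6)]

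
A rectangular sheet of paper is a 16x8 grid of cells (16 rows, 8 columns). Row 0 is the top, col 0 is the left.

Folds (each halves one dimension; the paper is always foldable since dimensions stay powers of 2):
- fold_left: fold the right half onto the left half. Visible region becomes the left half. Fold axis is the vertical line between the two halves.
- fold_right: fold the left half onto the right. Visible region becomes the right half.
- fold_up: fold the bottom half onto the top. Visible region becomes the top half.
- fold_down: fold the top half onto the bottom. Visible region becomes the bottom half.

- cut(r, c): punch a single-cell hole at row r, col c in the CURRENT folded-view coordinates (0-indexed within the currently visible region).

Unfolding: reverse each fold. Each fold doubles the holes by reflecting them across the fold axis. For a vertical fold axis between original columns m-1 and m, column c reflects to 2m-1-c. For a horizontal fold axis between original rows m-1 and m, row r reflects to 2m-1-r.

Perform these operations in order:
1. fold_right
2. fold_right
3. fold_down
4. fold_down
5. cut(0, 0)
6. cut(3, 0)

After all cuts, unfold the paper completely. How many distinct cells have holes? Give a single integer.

Answer: 32

Derivation:
Op 1 fold_right: fold axis v@4; visible region now rows[0,16) x cols[4,8) = 16x4
Op 2 fold_right: fold axis v@6; visible region now rows[0,16) x cols[6,8) = 16x2
Op 3 fold_down: fold axis h@8; visible region now rows[8,16) x cols[6,8) = 8x2
Op 4 fold_down: fold axis h@12; visible region now rows[12,16) x cols[6,8) = 4x2
Op 5 cut(0, 0): punch at orig (12,6); cuts so far [(12, 6)]; region rows[12,16) x cols[6,8) = 4x2
Op 6 cut(3, 0): punch at orig (15,6); cuts so far [(12, 6), (15, 6)]; region rows[12,16) x cols[6,8) = 4x2
Unfold 1 (reflect across h@12): 4 holes -> [(8, 6), (11, 6), (12, 6), (15, 6)]
Unfold 2 (reflect across h@8): 8 holes -> [(0, 6), (3, 6), (4, 6), (7, 6), (8, 6), (11, 6), (12, 6), (15, 6)]
Unfold 3 (reflect across v@6): 16 holes -> [(0, 5), (0, 6), (3, 5), (3, 6), (4, 5), (4, 6), (7, 5), (7, 6), (8, 5), (8, 6), (11, 5), (11, 6), (12, 5), (12, 6), (15, 5), (15, 6)]
Unfold 4 (reflect across v@4): 32 holes -> [(0, 1), (0, 2), (0, 5), (0, 6), (3, 1), (3, 2), (3, 5), (3, 6), (4, 1), (4, 2), (4, 5), (4, 6), (7, 1), (7, 2), (7, 5), (7, 6), (8, 1), (8, 2), (8, 5), (8, 6), (11, 1), (11, 2), (11, 5), (11, 6), (12, 1), (12, 2), (12, 5), (12, 6), (15, 1), (15, 2), (15, 5), (15, 6)]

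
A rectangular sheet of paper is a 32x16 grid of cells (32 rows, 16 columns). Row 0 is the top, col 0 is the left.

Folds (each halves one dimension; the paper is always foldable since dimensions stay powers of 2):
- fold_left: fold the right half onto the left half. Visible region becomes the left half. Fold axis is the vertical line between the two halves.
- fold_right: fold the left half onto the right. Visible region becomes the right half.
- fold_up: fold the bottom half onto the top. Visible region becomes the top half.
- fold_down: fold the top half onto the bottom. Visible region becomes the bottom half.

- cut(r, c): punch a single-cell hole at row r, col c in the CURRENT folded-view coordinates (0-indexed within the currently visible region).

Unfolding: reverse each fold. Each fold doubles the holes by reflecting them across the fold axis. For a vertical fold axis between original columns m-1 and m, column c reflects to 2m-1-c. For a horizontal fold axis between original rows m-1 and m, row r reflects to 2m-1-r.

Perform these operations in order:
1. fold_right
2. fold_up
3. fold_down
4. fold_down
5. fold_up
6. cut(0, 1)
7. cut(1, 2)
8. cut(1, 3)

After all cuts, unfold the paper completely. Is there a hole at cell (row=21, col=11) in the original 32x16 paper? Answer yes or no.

Answer: yes

Derivation:
Op 1 fold_right: fold axis v@8; visible region now rows[0,32) x cols[8,16) = 32x8
Op 2 fold_up: fold axis h@16; visible region now rows[0,16) x cols[8,16) = 16x8
Op 3 fold_down: fold axis h@8; visible region now rows[8,16) x cols[8,16) = 8x8
Op 4 fold_down: fold axis h@12; visible region now rows[12,16) x cols[8,16) = 4x8
Op 5 fold_up: fold axis h@14; visible region now rows[12,14) x cols[8,16) = 2x8
Op 6 cut(0, 1): punch at orig (12,9); cuts so far [(12, 9)]; region rows[12,14) x cols[8,16) = 2x8
Op 7 cut(1, 2): punch at orig (13,10); cuts so far [(12, 9), (13, 10)]; region rows[12,14) x cols[8,16) = 2x8
Op 8 cut(1, 3): punch at orig (13,11); cuts so far [(12, 9), (13, 10), (13, 11)]; region rows[12,14) x cols[8,16) = 2x8
Unfold 1 (reflect across h@14): 6 holes -> [(12, 9), (13, 10), (13, 11), (14, 10), (14, 11), (15, 9)]
Unfold 2 (reflect across h@12): 12 holes -> [(8, 9), (9, 10), (9, 11), (10, 10), (10, 11), (11, 9), (12, 9), (13, 10), (13, 11), (14, 10), (14, 11), (15, 9)]
Unfold 3 (reflect across h@8): 24 holes -> [(0, 9), (1, 10), (1, 11), (2, 10), (2, 11), (3, 9), (4, 9), (5, 10), (5, 11), (6, 10), (6, 11), (7, 9), (8, 9), (9, 10), (9, 11), (10, 10), (10, 11), (11, 9), (12, 9), (13, 10), (13, 11), (14, 10), (14, 11), (15, 9)]
Unfold 4 (reflect across h@16): 48 holes -> [(0, 9), (1, 10), (1, 11), (2, 10), (2, 11), (3, 9), (4, 9), (5, 10), (5, 11), (6, 10), (6, 11), (7, 9), (8, 9), (9, 10), (9, 11), (10, 10), (10, 11), (11, 9), (12, 9), (13, 10), (13, 11), (14, 10), (14, 11), (15, 9), (16, 9), (17, 10), (17, 11), (18, 10), (18, 11), (19, 9), (20, 9), (21, 10), (21, 11), (22, 10), (22, 11), (23, 9), (24, 9), (25, 10), (25, 11), (26, 10), (26, 11), (27, 9), (28, 9), (29, 10), (29, 11), (30, 10), (30, 11), (31, 9)]
Unfold 5 (reflect across v@8): 96 holes -> [(0, 6), (0, 9), (1, 4), (1, 5), (1, 10), (1, 11), (2, 4), (2, 5), (2, 10), (2, 11), (3, 6), (3, 9), (4, 6), (4, 9), (5, 4), (5, 5), (5, 10), (5, 11), (6, 4), (6, 5), (6, 10), (6, 11), (7, 6), (7, 9), (8, 6), (8, 9), (9, 4), (9, 5), (9, 10), (9, 11), (10, 4), (10, 5), (10, 10), (10, 11), (11, 6), (11, 9), (12, 6), (12, 9), (13, 4), (13, 5), (13, 10), (13, 11), (14, 4), (14, 5), (14, 10), (14, 11), (15, 6), (15, 9), (16, 6), (16, 9), (17, 4), (17, 5), (17, 10), (17, 11), (18, 4), (18, 5), (18, 10), (18, 11), (19, 6), (19, 9), (20, 6), (20, 9), (21, 4), (21, 5), (21, 10), (21, 11), (22, 4), (22, 5), (22, 10), (22, 11), (23, 6), (23, 9), (24, 6), (24, 9), (25, 4), (25, 5), (25, 10), (25, 11), (26, 4), (26, 5), (26, 10), (26, 11), (27, 6), (27, 9), (28, 6), (28, 9), (29, 4), (29, 5), (29, 10), (29, 11), (30, 4), (30, 5), (30, 10), (30, 11), (31, 6), (31, 9)]
Holes: [(0, 6), (0, 9), (1, 4), (1, 5), (1, 10), (1, 11), (2, 4), (2, 5), (2, 10), (2, 11), (3, 6), (3, 9), (4, 6), (4, 9), (5, 4), (5, 5), (5, 10), (5, 11), (6, 4), (6, 5), (6, 10), (6, 11), (7, 6), (7, 9), (8, 6), (8, 9), (9, 4), (9, 5), (9, 10), (9, 11), (10, 4), (10, 5), (10, 10), (10, 11), (11, 6), (11, 9), (12, 6), (12, 9), (13, 4), (13, 5), (13, 10), (13, 11), (14, 4), (14, 5), (14, 10), (14, 11), (15, 6), (15, 9), (16, 6), (16, 9), (17, 4), (17, 5), (17, 10), (17, 11), (18, 4), (18, 5), (18, 10), (18, 11), (19, 6), (19, 9), (20, 6), (20, 9), (21, 4), (21, 5), (21, 10), (21, 11), (22, 4), (22, 5), (22, 10), (22, 11), (23, 6), (23, 9), (24, 6), (24, 9), (25, 4), (25, 5), (25, 10), (25, 11), (26, 4), (26, 5), (26, 10), (26, 11), (27, 6), (27, 9), (28, 6), (28, 9), (29, 4), (29, 5), (29, 10), (29, 11), (30, 4), (30, 5), (30, 10), (30, 11), (31, 6), (31, 9)]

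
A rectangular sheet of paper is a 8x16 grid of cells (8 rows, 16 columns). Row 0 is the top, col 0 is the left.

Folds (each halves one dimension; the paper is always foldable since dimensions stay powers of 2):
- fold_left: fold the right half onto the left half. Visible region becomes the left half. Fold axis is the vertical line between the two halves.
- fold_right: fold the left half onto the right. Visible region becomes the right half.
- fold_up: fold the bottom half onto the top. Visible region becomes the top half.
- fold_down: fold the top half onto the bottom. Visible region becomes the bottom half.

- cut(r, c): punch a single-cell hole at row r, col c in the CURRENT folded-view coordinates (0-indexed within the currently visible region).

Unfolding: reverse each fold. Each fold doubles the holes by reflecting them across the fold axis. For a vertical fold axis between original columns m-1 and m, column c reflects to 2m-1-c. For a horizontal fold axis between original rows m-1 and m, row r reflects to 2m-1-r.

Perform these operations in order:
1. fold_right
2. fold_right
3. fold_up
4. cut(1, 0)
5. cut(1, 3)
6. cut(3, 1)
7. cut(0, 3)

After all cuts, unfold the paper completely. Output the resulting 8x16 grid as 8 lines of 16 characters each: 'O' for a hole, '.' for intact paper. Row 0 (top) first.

Op 1 fold_right: fold axis v@8; visible region now rows[0,8) x cols[8,16) = 8x8
Op 2 fold_right: fold axis v@12; visible region now rows[0,8) x cols[12,16) = 8x4
Op 3 fold_up: fold axis h@4; visible region now rows[0,4) x cols[12,16) = 4x4
Op 4 cut(1, 0): punch at orig (1,12); cuts so far [(1, 12)]; region rows[0,4) x cols[12,16) = 4x4
Op 5 cut(1, 3): punch at orig (1,15); cuts so far [(1, 12), (1, 15)]; region rows[0,4) x cols[12,16) = 4x4
Op 6 cut(3, 1): punch at orig (3,13); cuts so far [(1, 12), (1, 15), (3, 13)]; region rows[0,4) x cols[12,16) = 4x4
Op 7 cut(0, 3): punch at orig (0,15); cuts so far [(0, 15), (1, 12), (1, 15), (3, 13)]; region rows[0,4) x cols[12,16) = 4x4
Unfold 1 (reflect across h@4): 8 holes -> [(0, 15), (1, 12), (1, 15), (3, 13), (4, 13), (6, 12), (6, 15), (7, 15)]
Unfold 2 (reflect across v@12): 16 holes -> [(0, 8), (0, 15), (1, 8), (1, 11), (1, 12), (1, 15), (3, 10), (3, 13), (4, 10), (4, 13), (6, 8), (6, 11), (6, 12), (6, 15), (7, 8), (7, 15)]
Unfold 3 (reflect across v@8): 32 holes -> [(0, 0), (0, 7), (0, 8), (0, 15), (1, 0), (1, 3), (1, 4), (1, 7), (1, 8), (1, 11), (1, 12), (1, 15), (3, 2), (3, 5), (3, 10), (3, 13), (4, 2), (4, 5), (4, 10), (4, 13), (6, 0), (6, 3), (6, 4), (6, 7), (6, 8), (6, 11), (6, 12), (6, 15), (7, 0), (7, 7), (7, 8), (7, 15)]

Answer: O......OO......O
O..OO..OO..OO..O
................
..O..O....O..O..
..O..O....O..O..
................
O..OO..OO..OO..O
O......OO......O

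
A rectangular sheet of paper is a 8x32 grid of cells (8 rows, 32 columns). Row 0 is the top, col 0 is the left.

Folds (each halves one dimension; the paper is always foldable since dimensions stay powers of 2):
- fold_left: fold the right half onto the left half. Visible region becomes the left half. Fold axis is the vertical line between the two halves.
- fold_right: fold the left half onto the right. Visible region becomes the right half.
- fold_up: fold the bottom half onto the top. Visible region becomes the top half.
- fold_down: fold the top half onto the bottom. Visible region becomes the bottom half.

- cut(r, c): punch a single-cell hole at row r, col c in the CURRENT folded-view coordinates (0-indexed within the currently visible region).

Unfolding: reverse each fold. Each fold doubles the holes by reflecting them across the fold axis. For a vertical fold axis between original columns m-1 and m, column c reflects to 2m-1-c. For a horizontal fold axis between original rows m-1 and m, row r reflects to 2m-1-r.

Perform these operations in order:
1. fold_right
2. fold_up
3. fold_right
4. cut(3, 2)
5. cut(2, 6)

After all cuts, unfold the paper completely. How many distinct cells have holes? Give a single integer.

Answer: 16

Derivation:
Op 1 fold_right: fold axis v@16; visible region now rows[0,8) x cols[16,32) = 8x16
Op 2 fold_up: fold axis h@4; visible region now rows[0,4) x cols[16,32) = 4x16
Op 3 fold_right: fold axis v@24; visible region now rows[0,4) x cols[24,32) = 4x8
Op 4 cut(3, 2): punch at orig (3,26); cuts so far [(3, 26)]; region rows[0,4) x cols[24,32) = 4x8
Op 5 cut(2, 6): punch at orig (2,30); cuts so far [(2, 30), (3, 26)]; region rows[0,4) x cols[24,32) = 4x8
Unfold 1 (reflect across v@24): 4 holes -> [(2, 17), (2, 30), (3, 21), (3, 26)]
Unfold 2 (reflect across h@4): 8 holes -> [(2, 17), (2, 30), (3, 21), (3, 26), (4, 21), (4, 26), (5, 17), (5, 30)]
Unfold 3 (reflect across v@16): 16 holes -> [(2, 1), (2, 14), (2, 17), (2, 30), (3, 5), (3, 10), (3, 21), (3, 26), (4, 5), (4, 10), (4, 21), (4, 26), (5, 1), (5, 14), (5, 17), (5, 30)]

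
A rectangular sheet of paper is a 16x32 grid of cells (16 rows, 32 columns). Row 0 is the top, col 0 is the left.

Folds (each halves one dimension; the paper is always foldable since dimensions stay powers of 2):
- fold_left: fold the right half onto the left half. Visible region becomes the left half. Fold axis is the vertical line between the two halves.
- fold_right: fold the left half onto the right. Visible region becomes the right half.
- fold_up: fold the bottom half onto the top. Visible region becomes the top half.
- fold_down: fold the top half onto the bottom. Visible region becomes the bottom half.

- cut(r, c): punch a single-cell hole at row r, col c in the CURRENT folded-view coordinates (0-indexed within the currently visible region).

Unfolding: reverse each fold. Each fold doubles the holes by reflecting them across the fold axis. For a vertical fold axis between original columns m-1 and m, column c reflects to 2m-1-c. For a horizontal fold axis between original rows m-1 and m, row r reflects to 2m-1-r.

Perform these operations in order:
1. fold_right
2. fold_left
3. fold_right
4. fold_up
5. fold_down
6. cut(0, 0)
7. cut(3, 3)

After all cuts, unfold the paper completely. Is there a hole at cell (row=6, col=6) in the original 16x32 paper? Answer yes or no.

Answer: no

Derivation:
Op 1 fold_right: fold axis v@16; visible region now rows[0,16) x cols[16,32) = 16x16
Op 2 fold_left: fold axis v@24; visible region now rows[0,16) x cols[16,24) = 16x8
Op 3 fold_right: fold axis v@20; visible region now rows[0,16) x cols[20,24) = 16x4
Op 4 fold_up: fold axis h@8; visible region now rows[0,8) x cols[20,24) = 8x4
Op 5 fold_down: fold axis h@4; visible region now rows[4,8) x cols[20,24) = 4x4
Op 6 cut(0, 0): punch at orig (4,20); cuts so far [(4, 20)]; region rows[4,8) x cols[20,24) = 4x4
Op 7 cut(3, 3): punch at orig (7,23); cuts so far [(4, 20), (7, 23)]; region rows[4,8) x cols[20,24) = 4x4
Unfold 1 (reflect across h@4): 4 holes -> [(0, 23), (3, 20), (4, 20), (7, 23)]
Unfold 2 (reflect across h@8): 8 holes -> [(0, 23), (3, 20), (4, 20), (7, 23), (8, 23), (11, 20), (12, 20), (15, 23)]
Unfold 3 (reflect across v@20): 16 holes -> [(0, 16), (0, 23), (3, 19), (3, 20), (4, 19), (4, 20), (7, 16), (7, 23), (8, 16), (8, 23), (11, 19), (11, 20), (12, 19), (12, 20), (15, 16), (15, 23)]
Unfold 4 (reflect across v@24): 32 holes -> [(0, 16), (0, 23), (0, 24), (0, 31), (3, 19), (3, 20), (3, 27), (3, 28), (4, 19), (4, 20), (4, 27), (4, 28), (7, 16), (7, 23), (7, 24), (7, 31), (8, 16), (8, 23), (8, 24), (8, 31), (11, 19), (11, 20), (11, 27), (11, 28), (12, 19), (12, 20), (12, 27), (12, 28), (15, 16), (15, 23), (15, 24), (15, 31)]
Unfold 5 (reflect across v@16): 64 holes -> [(0, 0), (0, 7), (0, 8), (0, 15), (0, 16), (0, 23), (0, 24), (0, 31), (3, 3), (3, 4), (3, 11), (3, 12), (3, 19), (3, 20), (3, 27), (3, 28), (4, 3), (4, 4), (4, 11), (4, 12), (4, 19), (4, 20), (4, 27), (4, 28), (7, 0), (7, 7), (7, 8), (7, 15), (7, 16), (7, 23), (7, 24), (7, 31), (8, 0), (8, 7), (8, 8), (8, 15), (8, 16), (8, 23), (8, 24), (8, 31), (11, 3), (11, 4), (11, 11), (11, 12), (11, 19), (11, 20), (11, 27), (11, 28), (12, 3), (12, 4), (12, 11), (12, 12), (12, 19), (12, 20), (12, 27), (12, 28), (15, 0), (15, 7), (15, 8), (15, 15), (15, 16), (15, 23), (15, 24), (15, 31)]
Holes: [(0, 0), (0, 7), (0, 8), (0, 15), (0, 16), (0, 23), (0, 24), (0, 31), (3, 3), (3, 4), (3, 11), (3, 12), (3, 19), (3, 20), (3, 27), (3, 28), (4, 3), (4, 4), (4, 11), (4, 12), (4, 19), (4, 20), (4, 27), (4, 28), (7, 0), (7, 7), (7, 8), (7, 15), (7, 16), (7, 23), (7, 24), (7, 31), (8, 0), (8, 7), (8, 8), (8, 15), (8, 16), (8, 23), (8, 24), (8, 31), (11, 3), (11, 4), (11, 11), (11, 12), (11, 19), (11, 20), (11, 27), (11, 28), (12, 3), (12, 4), (12, 11), (12, 12), (12, 19), (12, 20), (12, 27), (12, 28), (15, 0), (15, 7), (15, 8), (15, 15), (15, 16), (15, 23), (15, 24), (15, 31)]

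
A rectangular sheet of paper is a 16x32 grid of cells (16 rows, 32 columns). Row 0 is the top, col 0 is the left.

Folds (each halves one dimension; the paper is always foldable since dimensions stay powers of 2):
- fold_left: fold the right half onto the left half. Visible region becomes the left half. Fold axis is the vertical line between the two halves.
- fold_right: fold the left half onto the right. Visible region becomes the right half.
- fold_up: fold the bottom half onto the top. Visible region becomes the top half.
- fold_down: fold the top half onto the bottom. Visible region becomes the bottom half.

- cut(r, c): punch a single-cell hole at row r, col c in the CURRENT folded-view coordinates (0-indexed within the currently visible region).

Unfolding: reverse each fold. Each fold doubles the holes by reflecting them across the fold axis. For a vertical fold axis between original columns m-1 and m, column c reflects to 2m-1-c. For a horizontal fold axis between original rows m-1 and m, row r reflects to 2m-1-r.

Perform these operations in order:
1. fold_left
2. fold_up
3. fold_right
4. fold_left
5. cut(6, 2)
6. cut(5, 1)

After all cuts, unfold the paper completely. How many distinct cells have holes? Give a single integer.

Op 1 fold_left: fold axis v@16; visible region now rows[0,16) x cols[0,16) = 16x16
Op 2 fold_up: fold axis h@8; visible region now rows[0,8) x cols[0,16) = 8x16
Op 3 fold_right: fold axis v@8; visible region now rows[0,8) x cols[8,16) = 8x8
Op 4 fold_left: fold axis v@12; visible region now rows[0,8) x cols[8,12) = 8x4
Op 5 cut(6, 2): punch at orig (6,10); cuts so far [(6, 10)]; region rows[0,8) x cols[8,12) = 8x4
Op 6 cut(5, 1): punch at orig (5,9); cuts so far [(5, 9), (6, 10)]; region rows[0,8) x cols[8,12) = 8x4
Unfold 1 (reflect across v@12): 4 holes -> [(5, 9), (5, 14), (6, 10), (6, 13)]
Unfold 2 (reflect across v@8): 8 holes -> [(5, 1), (5, 6), (5, 9), (5, 14), (6, 2), (6, 5), (6, 10), (6, 13)]
Unfold 3 (reflect across h@8): 16 holes -> [(5, 1), (5, 6), (5, 9), (5, 14), (6, 2), (6, 5), (6, 10), (6, 13), (9, 2), (9, 5), (9, 10), (9, 13), (10, 1), (10, 6), (10, 9), (10, 14)]
Unfold 4 (reflect across v@16): 32 holes -> [(5, 1), (5, 6), (5, 9), (5, 14), (5, 17), (5, 22), (5, 25), (5, 30), (6, 2), (6, 5), (6, 10), (6, 13), (6, 18), (6, 21), (6, 26), (6, 29), (9, 2), (9, 5), (9, 10), (9, 13), (9, 18), (9, 21), (9, 26), (9, 29), (10, 1), (10, 6), (10, 9), (10, 14), (10, 17), (10, 22), (10, 25), (10, 30)]

Answer: 32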